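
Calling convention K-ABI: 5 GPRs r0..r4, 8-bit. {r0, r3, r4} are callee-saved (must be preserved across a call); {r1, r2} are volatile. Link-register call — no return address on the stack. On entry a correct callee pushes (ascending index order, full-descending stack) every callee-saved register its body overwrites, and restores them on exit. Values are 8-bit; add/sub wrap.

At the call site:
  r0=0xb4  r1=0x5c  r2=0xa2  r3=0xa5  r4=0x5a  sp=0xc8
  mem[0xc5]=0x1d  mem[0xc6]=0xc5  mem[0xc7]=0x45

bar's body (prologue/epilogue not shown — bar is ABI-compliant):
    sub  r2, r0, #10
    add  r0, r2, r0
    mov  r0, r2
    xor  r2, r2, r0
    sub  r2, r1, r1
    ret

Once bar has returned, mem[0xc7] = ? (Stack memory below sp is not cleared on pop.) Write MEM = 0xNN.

prologue: push r0 -> mem[0xc7]=0xb4, sp=0xc7
body[0] sub  r2, r0, #10 -> r2=0xaa
body[1] add  r0, r2, r0 -> r0=0x5e
body[2] mov  r0, r2 -> r0=0xaa
body[3] xor  r2, r2, r0 -> r2=0x00
body[4] sub  r2, r1, r1 -> r2=0x00
epilogue: pop r0=0xb4, sp=0xc8
prologue pushed ['r0'] at ['0xc7']

MEM = 0xb4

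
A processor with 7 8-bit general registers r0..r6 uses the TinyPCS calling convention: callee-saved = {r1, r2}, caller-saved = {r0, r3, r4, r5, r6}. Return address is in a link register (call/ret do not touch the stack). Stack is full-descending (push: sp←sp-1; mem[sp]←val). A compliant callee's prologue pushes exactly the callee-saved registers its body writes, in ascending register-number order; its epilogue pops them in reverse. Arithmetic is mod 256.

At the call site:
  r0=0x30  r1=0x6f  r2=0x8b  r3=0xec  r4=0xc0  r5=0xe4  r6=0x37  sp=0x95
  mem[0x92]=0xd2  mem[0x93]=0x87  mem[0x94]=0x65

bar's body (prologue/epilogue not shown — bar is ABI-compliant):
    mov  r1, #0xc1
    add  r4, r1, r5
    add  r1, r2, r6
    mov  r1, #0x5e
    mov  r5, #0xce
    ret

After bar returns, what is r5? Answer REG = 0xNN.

REG = 0xce

prologue: push r1 → mem[0x94]=0x6f, sp=0x94
body[0] mov  r1, #0xc1 → r1=0xc1
body[1] add  r4, r1, r5 → r4=0xa5
body[2] add  r1, r2, r6 → r1=0xc2
body[3] mov  r1, #0x5e → r1=0x5e
body[4] mov  r5, #0xce → r5=0xce
epilogue: pop r1=0x6f, sp=0x95
r5 is caller-saved → body value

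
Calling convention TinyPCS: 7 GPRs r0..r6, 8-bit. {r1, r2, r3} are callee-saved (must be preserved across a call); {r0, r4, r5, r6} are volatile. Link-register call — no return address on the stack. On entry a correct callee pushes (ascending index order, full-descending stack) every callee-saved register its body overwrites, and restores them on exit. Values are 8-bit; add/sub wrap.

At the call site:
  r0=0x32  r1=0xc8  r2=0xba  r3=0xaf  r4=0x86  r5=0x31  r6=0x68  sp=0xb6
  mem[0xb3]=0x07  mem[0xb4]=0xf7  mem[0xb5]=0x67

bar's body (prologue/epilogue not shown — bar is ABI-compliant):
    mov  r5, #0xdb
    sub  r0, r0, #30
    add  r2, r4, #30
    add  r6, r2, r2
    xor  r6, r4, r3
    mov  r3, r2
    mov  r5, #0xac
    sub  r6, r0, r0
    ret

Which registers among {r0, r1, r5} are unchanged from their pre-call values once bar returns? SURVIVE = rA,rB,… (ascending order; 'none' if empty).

SURVIVE = r1

prologue: push r2 → mem[0xb5]=0xba, sp=0xb5
prologue: push r3 → mem[0xb4]=0xaf, sp=0xb4
body[0] mov  r5, #0xdb → r5=0xdb
body[1] sub  r0, r0, #30 → r0=0x14
body[2] add  r2, r4, #30 → r2=0xa4
body[3] add  r6, r2, r2 → r6=0x48
body[4] xor  r6, r4, r3 → r6=0x29
body[5] mov  r3, r2 → r3=0xa4
body[6] mov  r5, #0xac → r5=0xac
body[7] sub  r6, r0, r0 → r6=0x00
epilogue: pop r3=0xaf, sp=0xb5
epilogue: pop r2=0xba, sp=0xb6
r0: caller-saved, written=True
r1: callee-saved, written=False
r5: caller-saved, written=True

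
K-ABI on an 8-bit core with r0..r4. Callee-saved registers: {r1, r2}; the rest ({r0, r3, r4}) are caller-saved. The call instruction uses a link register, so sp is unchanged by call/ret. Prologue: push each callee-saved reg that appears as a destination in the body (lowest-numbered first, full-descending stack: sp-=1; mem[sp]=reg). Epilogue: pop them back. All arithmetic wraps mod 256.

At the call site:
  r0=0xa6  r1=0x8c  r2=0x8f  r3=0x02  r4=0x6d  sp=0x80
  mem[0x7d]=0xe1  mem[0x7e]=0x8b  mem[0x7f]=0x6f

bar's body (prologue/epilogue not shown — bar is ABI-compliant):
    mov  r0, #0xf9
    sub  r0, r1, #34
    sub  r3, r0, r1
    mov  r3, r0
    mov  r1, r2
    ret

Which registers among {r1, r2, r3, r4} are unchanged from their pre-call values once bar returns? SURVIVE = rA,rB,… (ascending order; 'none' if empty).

SURVIVE = r1,r2,r4

prologue: push r1 -> mem[0x7f]=0x8c, sp=0x7f
body[0] mov  r0, #0xf9 -> r0=0xf9
body[1] sub  r0, r1, #34 -> r0=0x6a
body[2] sub  r3, r0, r1 -> r3=0xde
body[3] mov  r3, r0 -> r3=0x6a
body[4] mov  r1, r2 -> r1=0x8f
epilogue: pop r1=0x8c, sp=0x80
r1: callee-saved, written=True
r2: callee-saved, written=False
r3: caller-saved, written=True
r4: caller-saved, written=False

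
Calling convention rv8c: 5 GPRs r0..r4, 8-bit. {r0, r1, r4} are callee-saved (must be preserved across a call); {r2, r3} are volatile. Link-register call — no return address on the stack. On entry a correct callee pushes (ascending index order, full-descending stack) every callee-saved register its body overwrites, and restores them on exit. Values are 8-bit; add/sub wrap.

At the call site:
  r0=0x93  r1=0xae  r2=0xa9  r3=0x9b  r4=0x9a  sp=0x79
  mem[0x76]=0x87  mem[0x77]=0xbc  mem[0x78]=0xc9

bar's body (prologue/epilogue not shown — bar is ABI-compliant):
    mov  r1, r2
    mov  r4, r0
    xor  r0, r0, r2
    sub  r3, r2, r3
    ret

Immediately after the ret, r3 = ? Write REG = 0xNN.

REG = 0x0e

prologue: push r0 -> mem[0x78]=0x93, sp=0x78
prologue: push r1 -> mem[0x77]=0xae, sp=0x77
prologue: push r4 -> mem[0x76]=0x9a, sp=0x76
body[0] mov  r1, r2 -> r1=0xa9
body[1] mov  r4, r0 -> r4=0x93
body[2] xor  r0, r0, r2 -> r0=0x3a
body[3] sub  r3, r2, r3 -> r3=0x0e
epilogue: pop r4=0x9a, sp=0x77
epilogue: pop r1=0xae, sp=0x78
epilogue: pop r0=0x93, sp=0x79
r3 is caller-saved -> body value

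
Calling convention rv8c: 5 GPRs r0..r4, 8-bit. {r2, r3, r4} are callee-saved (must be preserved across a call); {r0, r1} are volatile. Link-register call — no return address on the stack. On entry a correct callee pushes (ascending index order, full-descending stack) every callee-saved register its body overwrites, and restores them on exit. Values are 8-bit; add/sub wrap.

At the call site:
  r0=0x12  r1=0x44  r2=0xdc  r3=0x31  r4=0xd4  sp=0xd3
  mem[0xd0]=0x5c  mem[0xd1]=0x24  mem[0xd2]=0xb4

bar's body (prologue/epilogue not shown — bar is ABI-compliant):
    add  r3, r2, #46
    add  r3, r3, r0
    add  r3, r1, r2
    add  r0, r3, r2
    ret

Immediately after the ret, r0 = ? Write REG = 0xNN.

REG = 0xfc

prologue: push r3 -> mem[0xd2]=0x31, sp=0xd2
body[0] add  r3, r2, #46 -> r3=0x0a
body[1] add  r3, r3, r0 -> r3=0x1c
body[2] add  r3, r1, r2 -> r3=0x20
body[3] add  r0, r3, r2 -> r0=0xfc
epilogue: pop r3=0x31, sp=0xd3
r0 is caller-saved -> body value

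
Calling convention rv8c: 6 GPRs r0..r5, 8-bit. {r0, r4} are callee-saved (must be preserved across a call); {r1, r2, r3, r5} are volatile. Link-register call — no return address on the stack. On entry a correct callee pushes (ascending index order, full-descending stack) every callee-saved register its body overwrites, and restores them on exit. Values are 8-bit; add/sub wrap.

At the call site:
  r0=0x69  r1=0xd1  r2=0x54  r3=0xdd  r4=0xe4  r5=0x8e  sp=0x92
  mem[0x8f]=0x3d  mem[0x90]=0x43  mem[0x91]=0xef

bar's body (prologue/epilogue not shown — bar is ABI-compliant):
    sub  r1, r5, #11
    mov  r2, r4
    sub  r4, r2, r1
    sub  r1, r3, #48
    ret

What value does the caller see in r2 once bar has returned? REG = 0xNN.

prologue: push r4 → mem[0x91]=0xe4, sp=0x91
body[0] sub  r1, r5, #11 → r1=0x83
body[1] mov  r2, r4 → r2=0xe4
body[2] sub  r4, r2, r1 → r4=0x61
body[3] sub  r1, r3, #48 → r1=0xad
epilogue: pop r4=0xe4, sp=0x92
r2 is caller-saved → body value

REG = 0xe4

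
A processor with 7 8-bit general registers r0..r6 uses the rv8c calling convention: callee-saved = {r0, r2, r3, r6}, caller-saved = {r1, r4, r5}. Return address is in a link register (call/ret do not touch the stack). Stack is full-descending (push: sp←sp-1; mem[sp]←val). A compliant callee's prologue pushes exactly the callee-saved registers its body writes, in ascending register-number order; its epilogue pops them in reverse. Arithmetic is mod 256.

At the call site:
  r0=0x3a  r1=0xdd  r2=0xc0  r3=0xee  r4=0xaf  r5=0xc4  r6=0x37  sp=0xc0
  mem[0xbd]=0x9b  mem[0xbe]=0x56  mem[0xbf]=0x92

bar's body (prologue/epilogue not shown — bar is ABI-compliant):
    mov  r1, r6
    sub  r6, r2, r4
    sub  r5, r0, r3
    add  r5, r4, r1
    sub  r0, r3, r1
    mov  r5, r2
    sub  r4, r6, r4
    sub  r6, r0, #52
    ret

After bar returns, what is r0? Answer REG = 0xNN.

prologue: push r0 → mem[0xbf]=0x3a, sp=0xbf
prologue: push r6 → mem[0xbe]=0x37, sp=0xbe
body[0] mov  r1, r6 → r1=0x37
body[1] sub  r6, r2, r4 → r6=0x11
body[2] sub  r5, r0, r3 → r5=0x4c
body[3] add  r5, r4, r1 → r5=0xe6
body[4] sub  r0, r3, r1 → r0=0xb7
body[5] mov  r5, r2 → r5=0xc0
body[6] sub  r4, r6, r4 → r4=0x62
body[7] sub  r6, r0, #52 → r6=0x83
epilogue: pop r6=0x37, sp=0xbf
epilogue: pop r0=0x3a, sp=0xc0
r0 is callee-saved → restored

REG = 0x3a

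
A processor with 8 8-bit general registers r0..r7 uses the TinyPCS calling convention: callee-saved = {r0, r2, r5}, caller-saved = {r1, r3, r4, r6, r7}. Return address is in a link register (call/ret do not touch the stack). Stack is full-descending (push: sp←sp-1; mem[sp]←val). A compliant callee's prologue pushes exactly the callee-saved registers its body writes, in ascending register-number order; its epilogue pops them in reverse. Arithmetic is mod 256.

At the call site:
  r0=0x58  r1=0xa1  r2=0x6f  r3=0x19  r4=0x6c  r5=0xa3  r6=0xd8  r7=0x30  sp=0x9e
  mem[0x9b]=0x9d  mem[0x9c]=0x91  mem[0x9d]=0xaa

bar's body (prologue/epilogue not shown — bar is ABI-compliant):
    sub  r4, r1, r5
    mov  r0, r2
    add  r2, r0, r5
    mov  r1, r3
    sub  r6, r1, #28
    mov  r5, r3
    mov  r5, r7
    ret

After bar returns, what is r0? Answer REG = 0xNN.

prologue: push r0 -> mem[0x9d]=0x58, sp=0x9d
prologue: push r2 -> mem[0x9c]=0x6f, sp=0x9c
prologue: push r5 -> mem[0x9b]=0xa3, sp=0x9b
body[0] sub  r4, r1, r5 -> r4=0xfe
body[1] mov  r0, r2 -> r0=0x6f
body[2] add  r2, r0, r5 -> r2=0x12
body[3] mov  r1, r3 -> r1=0x19
body[4] sub  r6, r1, #28 -> r6=0xfd
body[5] mov  r5, r3 -> r5=0x19
body[6] mov  r5, r7 -> r5=0x30
epilogue: pop r5=0xa3, sp=0x9c
epilogue: pop r2=0x6f, sp=0x9d
epilogue: pop r0=0x58, sp=0x9e
r0 is callee-saved -> restored

REG = 0x58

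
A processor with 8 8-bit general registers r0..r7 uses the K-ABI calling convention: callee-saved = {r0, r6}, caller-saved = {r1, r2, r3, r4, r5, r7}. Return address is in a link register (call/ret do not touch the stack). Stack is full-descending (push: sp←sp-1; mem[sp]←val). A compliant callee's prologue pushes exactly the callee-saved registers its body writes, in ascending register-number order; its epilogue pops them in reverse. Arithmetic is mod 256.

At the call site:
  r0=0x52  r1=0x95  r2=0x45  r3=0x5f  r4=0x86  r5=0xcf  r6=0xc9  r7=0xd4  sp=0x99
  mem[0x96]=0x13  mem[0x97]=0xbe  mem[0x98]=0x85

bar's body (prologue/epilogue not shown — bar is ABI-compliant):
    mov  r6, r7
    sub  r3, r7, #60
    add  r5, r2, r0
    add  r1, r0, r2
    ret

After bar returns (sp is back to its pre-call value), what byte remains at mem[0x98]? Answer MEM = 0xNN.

MEM = 0xc9

prologue: push r6 -> mem[0x98]=0xc9, sp=0x98
body[0] mov  r6, r7 -> r6=0xd4
body[1] sub  r3, r7, #60 -> r3=0x98
body[2] add  r5, r2, r0 -> r5=0x97
body[3] add  r1, r0, r2 -> r1=0x97
epilogue: pop r6=0xc9, sp=0x99
prologue pushed ['r6'] at ['0x98']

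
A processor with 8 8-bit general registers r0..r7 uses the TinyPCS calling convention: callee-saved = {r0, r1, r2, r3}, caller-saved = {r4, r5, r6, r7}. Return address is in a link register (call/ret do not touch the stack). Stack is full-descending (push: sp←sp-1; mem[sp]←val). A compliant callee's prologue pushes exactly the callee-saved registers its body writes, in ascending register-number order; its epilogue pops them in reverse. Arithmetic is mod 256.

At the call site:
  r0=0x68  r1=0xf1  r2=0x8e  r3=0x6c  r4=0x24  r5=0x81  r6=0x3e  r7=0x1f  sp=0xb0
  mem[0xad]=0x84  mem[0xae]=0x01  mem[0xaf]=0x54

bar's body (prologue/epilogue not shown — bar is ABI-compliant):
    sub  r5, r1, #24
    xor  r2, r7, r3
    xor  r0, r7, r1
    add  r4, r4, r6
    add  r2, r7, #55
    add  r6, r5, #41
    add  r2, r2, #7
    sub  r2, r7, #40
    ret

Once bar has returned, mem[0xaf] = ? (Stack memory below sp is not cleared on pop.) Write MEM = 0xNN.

MEM = 0x68

prologue: push r0 → mem[0xaf]=0x68, sp=0xaf
prologue: push r2 → mem[0xae]=0x8e, sp=0xae
body[0] sub  r5, r1, #24 → r5=0xd9
body[1] xor  r2, r7, r3 → r2=0x73
body[2] xor  r0, r7, r1 → r0=0xee
body[3] add  r4, r4, r6 → r4=0x62
body[4] add  r2, r7, #55 → r2=0x56
body[5] add  r6, r5, #41 → r6=0x02
body[6] add  r2, r2, #7 → r2=0x5d
body[7] sub  r2, r7, #40 → r2=0xf7
epilogue: pop r2=0x8e, sp=0xaf
epilogue: pop r0=0x68, sp=0xb0
prologue pushed ['r0', 'r2'] at ['0xaf', '0xae']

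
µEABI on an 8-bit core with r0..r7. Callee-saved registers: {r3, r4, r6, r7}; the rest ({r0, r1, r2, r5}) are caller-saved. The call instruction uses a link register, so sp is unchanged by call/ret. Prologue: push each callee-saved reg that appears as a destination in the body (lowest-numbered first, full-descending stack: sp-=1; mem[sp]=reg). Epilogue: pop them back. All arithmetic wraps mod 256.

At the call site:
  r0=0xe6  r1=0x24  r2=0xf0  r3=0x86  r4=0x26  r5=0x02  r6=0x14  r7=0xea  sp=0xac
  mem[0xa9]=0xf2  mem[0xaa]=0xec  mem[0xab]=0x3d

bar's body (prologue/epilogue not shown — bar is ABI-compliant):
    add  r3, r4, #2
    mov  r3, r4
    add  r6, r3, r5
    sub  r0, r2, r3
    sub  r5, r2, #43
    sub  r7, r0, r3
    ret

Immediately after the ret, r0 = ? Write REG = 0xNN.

REG = 0xca

prologue: push r3 -> mem[0xab]=0x86, sp=0xab
prologue: push r6 -> mem[0xaa]=0x14, sp=0xaa
prologue: push r7 -> mem[0xa9]=0xea, sp=0xa9
body[0] add  r3, r4, #2 -> r3=0x28
body[1] mov  r3, r4 -> r3=0x26
body[2] add  r6, r3, r5 -> r6=0x28
body[3] sub  r0, r2, r3 -> r0=0xca
body[4] sub  r5, r2, #43 -> r5=0xc5
body[5] sub  r7, r0, r3 -> r7=0xa4
epilogue: pop r7=0xea, sp=0xaa
epilogue: pop r6=0x14, sp=0xab
epilogue: pop r3=0x86, sp=0xac
r0 is caller-saved -> body value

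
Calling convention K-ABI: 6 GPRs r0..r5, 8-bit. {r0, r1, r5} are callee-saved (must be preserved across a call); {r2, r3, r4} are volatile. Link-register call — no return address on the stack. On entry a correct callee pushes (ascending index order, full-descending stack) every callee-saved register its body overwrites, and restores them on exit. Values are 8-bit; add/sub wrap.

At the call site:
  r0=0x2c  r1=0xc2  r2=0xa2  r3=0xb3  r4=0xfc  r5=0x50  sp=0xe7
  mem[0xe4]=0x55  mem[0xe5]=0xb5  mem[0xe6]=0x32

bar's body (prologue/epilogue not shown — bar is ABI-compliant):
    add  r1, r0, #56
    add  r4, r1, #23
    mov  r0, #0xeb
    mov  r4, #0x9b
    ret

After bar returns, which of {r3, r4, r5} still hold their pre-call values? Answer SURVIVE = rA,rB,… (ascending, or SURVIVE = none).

SURVIVE = r3,r5

prologue: push r0 -> mem[0xe6]=0x2c, sp=0xe6
prologue: push r1 -> mem[0xe5]=0xc2, sp=0xe5
body[0] add  r1, r0, #56 -> r1=0x64
body[1] add  r4, r1, #23 -> r4=0x7b
body[2] mov  r0, #0xeb -> r0=0xeb
body[3] mov  r4, #0x9b -> r4=0x9b
epilogue: pop r1=0xc2, sp=0xe6
epilogue: pop r0=0x2c, sp=0xe7
r3: caller-saved, written=False
r4: caller-saved, written=True
r5: callee-saved, written=False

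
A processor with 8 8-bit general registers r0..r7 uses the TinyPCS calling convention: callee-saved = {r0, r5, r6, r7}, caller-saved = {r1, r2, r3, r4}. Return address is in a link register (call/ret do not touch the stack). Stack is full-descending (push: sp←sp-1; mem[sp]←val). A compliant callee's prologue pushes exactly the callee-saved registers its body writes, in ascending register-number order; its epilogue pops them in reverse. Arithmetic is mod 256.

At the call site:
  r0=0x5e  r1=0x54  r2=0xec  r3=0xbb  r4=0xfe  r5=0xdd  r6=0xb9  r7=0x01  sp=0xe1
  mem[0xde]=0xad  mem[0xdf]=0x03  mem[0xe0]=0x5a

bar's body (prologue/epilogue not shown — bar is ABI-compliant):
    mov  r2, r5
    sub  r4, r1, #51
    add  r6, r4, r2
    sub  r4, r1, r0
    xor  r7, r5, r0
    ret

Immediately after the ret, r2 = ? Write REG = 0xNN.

prologue: push r6 -> mem[0xe0]=0xb9, sp=0xe0
prologue: push r7 -> mem[0xdf]=0x01, sp=0xdf
body[0] mov  r2, r5 -> r2=0xdd
body[1] sub  r4, r1, #51 -> r4=0x21
body[2] add  r6, r4, r2 -> r6=0xfe
body[3] sub  r4, r1, r0 -> r4=0xf6
body[4] xor  r7, r5, r0 -> r7=0x83
epilogue: pop r7=0x01, sp=0xe0
epilogue: pop r6=0xb9, sp=0xe1
r2 is caller-saved -> body value

REG = 0xdd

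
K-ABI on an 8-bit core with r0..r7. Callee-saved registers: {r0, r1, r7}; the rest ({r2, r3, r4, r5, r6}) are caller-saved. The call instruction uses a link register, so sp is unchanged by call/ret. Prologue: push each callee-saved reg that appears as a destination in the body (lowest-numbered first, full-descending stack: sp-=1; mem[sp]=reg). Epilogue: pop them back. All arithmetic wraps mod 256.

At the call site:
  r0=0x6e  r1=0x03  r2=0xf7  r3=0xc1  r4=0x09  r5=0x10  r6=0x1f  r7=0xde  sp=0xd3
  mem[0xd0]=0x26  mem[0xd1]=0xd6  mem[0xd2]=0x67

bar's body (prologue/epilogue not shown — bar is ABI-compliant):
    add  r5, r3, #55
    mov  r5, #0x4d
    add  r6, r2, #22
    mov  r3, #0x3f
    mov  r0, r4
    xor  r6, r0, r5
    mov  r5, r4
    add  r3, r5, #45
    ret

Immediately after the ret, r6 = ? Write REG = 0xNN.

REG = 0x44

prologue: push r0 → mem[0xd2]=0x6e, sp=0xd2
body[0] add  r5, r3, #55 → r5=0xf8
body[1] mov  r5, #0x4d → r5=0x4d
body[2] add  r6, r2, #22 → r6=0x0d
body[3] mov  r3, #0x3f → r3=0x3f
body[4] mov  r0, r4 → r0=0x09
body[5] xor  r6, r0, r5 → r6=0x44
body[6] mov  r5, r4 → r5=0x09
body[7] add  r3, r5, #45 → r3=0x36
epilogue: pop r0=0x6e, sp=0xd3
r6 is caller-saved → body value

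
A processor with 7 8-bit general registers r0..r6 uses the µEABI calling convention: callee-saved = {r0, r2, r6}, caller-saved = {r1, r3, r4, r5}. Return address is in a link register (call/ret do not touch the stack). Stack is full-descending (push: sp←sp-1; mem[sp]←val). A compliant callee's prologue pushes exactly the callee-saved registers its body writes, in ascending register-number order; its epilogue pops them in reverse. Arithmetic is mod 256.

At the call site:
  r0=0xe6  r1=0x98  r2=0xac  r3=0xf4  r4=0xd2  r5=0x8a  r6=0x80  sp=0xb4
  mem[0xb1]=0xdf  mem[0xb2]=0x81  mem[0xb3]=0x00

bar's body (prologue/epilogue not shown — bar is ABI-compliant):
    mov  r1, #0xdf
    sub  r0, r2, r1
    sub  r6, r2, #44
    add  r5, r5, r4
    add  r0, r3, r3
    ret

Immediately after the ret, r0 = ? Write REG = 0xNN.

prologue: push r0 -> mem[0xb3]=0xe6, sp=0xb3
prologue: push r6 -> mem[0xb2]=0x80, sp=0xb2
body[0] mov  r1, #0xdf -> r1=0xdf
body[1] sub  r0, r2, r1 -> r0=0xcd
body[2] sub  r6, r2, #44 -> r6=0x80
body[3] add  r5, r5, r4 -> r5=0x5c
body[4] add  r0, r3, r3 -> r0=0xe8
epilogue: pop r6=0x80, sp=0xb3
epilogue: pop r0=0xe6, sp=0xb4
r0 is callee-saved -> restored

REG = 0xe6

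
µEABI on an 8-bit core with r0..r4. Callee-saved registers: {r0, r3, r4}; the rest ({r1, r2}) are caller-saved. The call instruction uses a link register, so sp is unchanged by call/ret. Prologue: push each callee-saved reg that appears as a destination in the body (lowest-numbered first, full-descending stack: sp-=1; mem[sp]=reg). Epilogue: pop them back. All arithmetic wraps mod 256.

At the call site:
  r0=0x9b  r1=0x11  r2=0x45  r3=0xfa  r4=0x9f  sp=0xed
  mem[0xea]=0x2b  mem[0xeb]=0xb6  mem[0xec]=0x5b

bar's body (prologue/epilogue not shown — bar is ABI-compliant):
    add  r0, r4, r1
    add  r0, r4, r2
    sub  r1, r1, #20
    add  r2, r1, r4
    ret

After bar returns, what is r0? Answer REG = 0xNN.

prologue: push r0 → mem[0xec]=0x9b, sp=0xec
body[0] add  r0, r4, r1 → r0=0xb0
body[1] add  r0, r4, r2 → r0=0xe4
body[2] sub  r1, r1, #20 → r1=0xfd
body[3] add  r2, r1, r4 → r2=0x9c
epilogue: pop r0=0x9b, sp=0xed
r0 is callee-saved → restored

REG = 0x9b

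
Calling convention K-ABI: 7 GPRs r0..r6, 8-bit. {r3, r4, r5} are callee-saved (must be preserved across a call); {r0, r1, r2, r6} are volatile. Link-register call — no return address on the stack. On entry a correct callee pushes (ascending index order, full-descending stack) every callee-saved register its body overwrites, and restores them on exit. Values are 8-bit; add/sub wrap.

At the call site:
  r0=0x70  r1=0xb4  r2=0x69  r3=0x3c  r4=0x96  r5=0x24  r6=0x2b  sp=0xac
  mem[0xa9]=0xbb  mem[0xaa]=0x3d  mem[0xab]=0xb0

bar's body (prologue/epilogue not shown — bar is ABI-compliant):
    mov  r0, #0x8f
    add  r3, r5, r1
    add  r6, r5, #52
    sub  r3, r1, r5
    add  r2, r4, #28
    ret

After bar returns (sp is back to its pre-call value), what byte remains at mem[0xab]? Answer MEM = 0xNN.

MEM = 0x3c

prologue: push r3 → mem[0xab]=0x3c, sp=0xab
body[0] mov  r0, #0x8f → r0=0x8f
body[1] add  r3, r5, r1 → r3=0xd8
body[2] add  r6, r5, #52 → r6=0x58
body[3] sub  r3, r1, r5 → r3=0x90
body[4] add  r2, r4, #28 → r2=0xb2
epilogue: pop r3=0x3c, sp=0xac
prologue pushed ['r3'] at ['0xab']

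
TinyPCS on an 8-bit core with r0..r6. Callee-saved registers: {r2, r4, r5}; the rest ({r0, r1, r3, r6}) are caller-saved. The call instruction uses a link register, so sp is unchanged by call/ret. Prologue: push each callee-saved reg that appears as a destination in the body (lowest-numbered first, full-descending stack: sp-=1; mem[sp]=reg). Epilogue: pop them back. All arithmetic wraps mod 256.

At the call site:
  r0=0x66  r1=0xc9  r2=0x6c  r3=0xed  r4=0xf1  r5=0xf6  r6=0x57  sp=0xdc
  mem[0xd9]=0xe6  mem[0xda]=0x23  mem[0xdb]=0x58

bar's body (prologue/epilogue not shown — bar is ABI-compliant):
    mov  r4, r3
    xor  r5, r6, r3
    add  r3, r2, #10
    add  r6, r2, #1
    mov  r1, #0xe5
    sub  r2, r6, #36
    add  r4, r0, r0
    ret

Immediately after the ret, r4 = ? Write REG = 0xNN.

REG = 0xf1

prologue: push r2 -> mem[0xdb]=0x6c, sp=0xdb
prologue: push r4 -> mem[0xda]=0xf1, sp=0xda
prologue: push r5 -> mem[0xd9]=0xf6, sp=0xd9
body[0] mov  r4, r3 -> r4=0xed
body[1] xor  r5, r6, r3 -> r5=0xba
body[2] add  r3, r2, #10 -> r3=0x76
body[3] add  r6, r2, #1 -> r6=0x6d
body[4] mov  r1, #0xe5 -> r1=0xe5
body[5] sub  r2, r6, #36 -> r2=0x49
body[6] add  r4, r0, r0 -> r4=0xcc
epilogue: pop r5=0xf6, sp=0xda
epilogue: pop r4=0xf1, sp=0xdb
epilogue: pop r2=0x6c, sp=0xdc
r4 is callee-saved -> restored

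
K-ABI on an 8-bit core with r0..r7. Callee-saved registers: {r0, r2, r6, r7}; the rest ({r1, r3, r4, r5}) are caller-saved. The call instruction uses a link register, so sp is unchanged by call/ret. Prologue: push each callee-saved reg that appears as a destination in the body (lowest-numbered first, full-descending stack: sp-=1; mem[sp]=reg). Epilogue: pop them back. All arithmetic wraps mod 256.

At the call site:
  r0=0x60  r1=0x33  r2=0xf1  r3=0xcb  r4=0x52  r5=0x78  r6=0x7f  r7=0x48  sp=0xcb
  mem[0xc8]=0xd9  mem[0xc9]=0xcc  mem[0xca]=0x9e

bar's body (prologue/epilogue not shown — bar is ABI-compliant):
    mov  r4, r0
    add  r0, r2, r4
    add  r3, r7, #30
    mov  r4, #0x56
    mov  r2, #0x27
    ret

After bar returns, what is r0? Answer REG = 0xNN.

REG = 0x60

prologue: push r0 -> mem[0xca]=0x60, sp=0xca
prologue: push r2 -> mem[0xc9]=0xf1, sp=0xc9
body[0] mov  r4, r0 -> r4=0x60
body[1] add  r0, r2, r4 -> r0=0x51
body[2] add  r3, r7, #30 -> r3=0x66
body[3] mov  r4, #0x56 -> r4=0x56
body[4] mov  r2, #0x27 -> r2=0x27
epilogue: pop r2=0xf1, sp=0xca
epilogue: pop r0=0x60, sp=0xcb
r0 is callee-saved -> restored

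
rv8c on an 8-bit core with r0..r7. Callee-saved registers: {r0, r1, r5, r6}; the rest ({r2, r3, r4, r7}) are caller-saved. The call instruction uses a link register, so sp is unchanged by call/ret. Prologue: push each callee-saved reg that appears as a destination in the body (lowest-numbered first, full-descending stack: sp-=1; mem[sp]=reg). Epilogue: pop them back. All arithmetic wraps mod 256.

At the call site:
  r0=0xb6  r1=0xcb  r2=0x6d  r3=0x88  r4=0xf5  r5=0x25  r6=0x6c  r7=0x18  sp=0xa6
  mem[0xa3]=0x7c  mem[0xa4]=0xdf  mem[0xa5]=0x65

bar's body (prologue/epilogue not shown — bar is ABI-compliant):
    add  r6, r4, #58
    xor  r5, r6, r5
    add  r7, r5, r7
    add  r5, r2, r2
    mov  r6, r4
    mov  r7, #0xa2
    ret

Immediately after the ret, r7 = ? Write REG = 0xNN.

prologue: push r5 → mem[0xa5]=0x25, sp=0xa5
prologue: push r6 → mem[0xa4]=0x6c, sp=0xa4
body[0] add  r6, r4, #58 → r6=0x2f
body[1] xor  r5, r6, r5 → r5=0x0a
body[2] add  r7, r5, r7 → r7=0x22
body[3] add  r5, r2, r2 → r5=0xda
body[4] mov  r6, r4 → r6=0xf5
body[5] mov  r7, #0xa2 → r7=0xa2
epilogue: pop r6=0x6c, sp=0xa5
epilogue: pop r5=0x25, sp=0xa6
r7 is caller-saved → body value

REG = 0xa2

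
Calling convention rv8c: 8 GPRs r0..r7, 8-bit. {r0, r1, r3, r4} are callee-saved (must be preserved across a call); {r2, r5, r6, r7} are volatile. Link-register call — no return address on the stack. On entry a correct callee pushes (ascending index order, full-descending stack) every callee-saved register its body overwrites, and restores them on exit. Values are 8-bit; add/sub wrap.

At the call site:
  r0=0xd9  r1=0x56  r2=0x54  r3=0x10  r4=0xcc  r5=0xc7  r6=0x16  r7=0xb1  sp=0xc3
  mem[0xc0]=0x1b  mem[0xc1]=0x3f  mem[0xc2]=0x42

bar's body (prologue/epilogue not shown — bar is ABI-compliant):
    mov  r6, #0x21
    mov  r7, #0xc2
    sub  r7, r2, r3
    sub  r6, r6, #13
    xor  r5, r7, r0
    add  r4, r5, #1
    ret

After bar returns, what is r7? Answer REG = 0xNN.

prologue: push r4 → mem[0xc2]=0xcc, sp=0xc2
body[0] mov  r6, #0x21 → r6=0x21
body[1] mov  r7, #0xc2 → r7=0xc2
body[2] sub  r7, r2, r3 → r7=0x44
body[3] sub  r6, r6, #13 → r6=0x14
body[4] xor  r5, r7, r0 → r5=0x9d
body[5] add  r4, r5, #1 → r4=0x9e
epilogue: pop r4=0xcc, sp=0xc3
r7 is caller-saved → body value

REG = 0x44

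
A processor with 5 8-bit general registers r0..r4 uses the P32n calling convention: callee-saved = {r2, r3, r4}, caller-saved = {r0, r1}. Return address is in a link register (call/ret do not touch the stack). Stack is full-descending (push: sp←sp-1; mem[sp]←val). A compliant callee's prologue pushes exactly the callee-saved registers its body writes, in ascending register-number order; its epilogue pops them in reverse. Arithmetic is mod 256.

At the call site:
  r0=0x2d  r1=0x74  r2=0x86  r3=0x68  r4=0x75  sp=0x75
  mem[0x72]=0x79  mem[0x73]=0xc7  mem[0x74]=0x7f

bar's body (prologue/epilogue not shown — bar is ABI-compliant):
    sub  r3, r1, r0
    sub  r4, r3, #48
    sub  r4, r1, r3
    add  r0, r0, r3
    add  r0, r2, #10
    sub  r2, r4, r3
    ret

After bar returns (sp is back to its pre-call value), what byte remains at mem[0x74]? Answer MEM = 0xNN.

prologue: push r2 → mem[0x74]=0x86, sp=0x74
prologue: push r3 → mem[0x73]=0x68, sp=0x73
prologue: push r4 → mem[0x72]=0x75, sp=0x72
body[0] sub  r3, r1, r0 → r3=0x47
body[1] sub  r4, r3, #48 → r4=0x17
body[2] sub  r4, r1, r3 → r4=0x2d
body[3] add  r0, r0, r3 → r0=0x74
body[4] add  r0, r2, #10 → r0=0x90
body[5] sub  r2, r4, r3 → r2=0xe6
epilogue: pop r4=0x75, sp=0x73
epilogue: pop r3=0x68, sp=0x74
epilogue: pop r2=0x86, sp=0x75
prologue pushed ['r2', 'r3', 'r4'] at ['0x74', '0x73', '0x72']

MEM = 0x86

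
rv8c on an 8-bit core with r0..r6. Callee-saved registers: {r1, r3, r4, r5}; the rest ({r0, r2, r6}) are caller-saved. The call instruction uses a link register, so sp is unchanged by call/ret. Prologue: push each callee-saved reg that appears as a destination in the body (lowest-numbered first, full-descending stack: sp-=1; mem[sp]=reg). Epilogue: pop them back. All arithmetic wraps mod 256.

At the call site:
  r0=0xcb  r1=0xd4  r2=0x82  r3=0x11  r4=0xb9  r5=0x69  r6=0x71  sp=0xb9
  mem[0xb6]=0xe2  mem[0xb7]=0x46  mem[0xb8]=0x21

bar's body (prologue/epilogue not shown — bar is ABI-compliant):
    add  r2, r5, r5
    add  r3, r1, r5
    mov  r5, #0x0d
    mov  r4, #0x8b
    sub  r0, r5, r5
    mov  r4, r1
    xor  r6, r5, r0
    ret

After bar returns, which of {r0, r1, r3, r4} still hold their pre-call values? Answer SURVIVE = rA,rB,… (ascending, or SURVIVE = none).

prologue: push r3 → mem[0xb8]=0x11, sp=0xb8
prologue: push r4 → mem[0xb7]=0xb9, sp=0xb7
prologue: push r5 → mem[0xb6]=0x69, sp=0xb6
body[0] add  r2, r5, r5 → r2=0xd2
body[1] add  r3, r1, r5 → r3=0x3d
body[2] mov  r5, #0x0d → r5=0x0d
body[3] mov  r4, #0x8b → r4=0x8b
body[4] sub  r0, r5, r5 → r0=0x00
body[5] mov  r4, r1 → r4=0xd4
body[6] xor  r6, r5, r0 → r6=0x0d
epilogue: pop r5=0x69, sp=0xb7
epilogue: pop r4=0xb9, sp=0xb8
epilogue: pop r3=0x11, sp=0xb9
r0: caller-saved, written=True
r1: callee-saved, written=False
r3: callee-saved, written=True
r4: callee-saved, written=True

SURVIVE = r1,r3,r4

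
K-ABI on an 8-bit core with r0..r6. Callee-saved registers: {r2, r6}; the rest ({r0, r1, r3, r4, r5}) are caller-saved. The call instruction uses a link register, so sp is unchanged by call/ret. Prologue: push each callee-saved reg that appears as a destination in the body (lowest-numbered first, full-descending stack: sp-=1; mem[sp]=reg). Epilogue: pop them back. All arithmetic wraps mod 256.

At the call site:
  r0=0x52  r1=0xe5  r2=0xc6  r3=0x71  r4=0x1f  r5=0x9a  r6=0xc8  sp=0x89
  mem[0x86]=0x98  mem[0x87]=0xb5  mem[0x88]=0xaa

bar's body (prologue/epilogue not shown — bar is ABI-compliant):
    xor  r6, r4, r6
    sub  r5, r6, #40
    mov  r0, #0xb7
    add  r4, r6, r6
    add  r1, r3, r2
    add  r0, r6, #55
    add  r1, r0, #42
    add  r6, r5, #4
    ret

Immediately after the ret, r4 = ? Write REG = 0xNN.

prologue: push r6 -> mem[0x88]=0xc8, sp=0x88
body[0] xor  r6, r4, r6 -> r6=0xd7
body[1] sub  r5, r6, #40 -> r5=0xaf
body[2] mov  r0, #0xb7 -> r0=0xb7
body[3] add  r4, r6, r6 -> r4=0xae
body[4] add  r1, r3, r2 -> r1=0x37
body[5] add  r0, r6, #55 -> r0=0x0e
body[6] add  r1, r0, #42 -> r1=0x38
body[7] add  r6, r5, #4 -> r6=0xb3
epilogue: pop r6=0xc8, sp=0x89
r4 is caller-saved -> body value

REG = 0xae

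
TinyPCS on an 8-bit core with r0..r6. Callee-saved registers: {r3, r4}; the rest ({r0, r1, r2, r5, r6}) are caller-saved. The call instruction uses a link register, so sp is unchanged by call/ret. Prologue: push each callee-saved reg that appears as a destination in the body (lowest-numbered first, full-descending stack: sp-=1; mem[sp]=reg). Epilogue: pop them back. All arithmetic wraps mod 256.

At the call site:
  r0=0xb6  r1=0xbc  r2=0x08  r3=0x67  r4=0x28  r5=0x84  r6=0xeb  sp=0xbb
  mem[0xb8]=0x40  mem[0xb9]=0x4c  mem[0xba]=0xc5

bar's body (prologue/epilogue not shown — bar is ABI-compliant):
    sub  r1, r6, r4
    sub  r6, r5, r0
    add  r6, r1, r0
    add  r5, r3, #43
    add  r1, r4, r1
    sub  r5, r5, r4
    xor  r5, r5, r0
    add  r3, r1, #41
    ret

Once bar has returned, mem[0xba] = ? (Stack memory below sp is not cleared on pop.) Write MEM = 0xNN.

prologue: push r3 -> mem[0xba]=0x67, sp=0xba
body[0] sub  r1, r6, r4 -> r1=0xc3
body[1] sub  r6, r5, r0 -> r6=0xce
body[2] add  r6, r1, r0 -> r6=0x79
body[3] add  r5, r3, #43 -> r5=0x92
body[4] add  r1, r4, r1 -> r1=0xeb
body[5] sub  r5, r5, r4 -> r5=0x6a
body[6] xor  r5, r5, r0 -> r5=0xdc
body[7] add  r3, r1, #41 -> r3=0x14
epilogue: pop r3=0x67, sp=0xbb
prologue pushed ['r3'] at ['0xba']

MEM = 0x67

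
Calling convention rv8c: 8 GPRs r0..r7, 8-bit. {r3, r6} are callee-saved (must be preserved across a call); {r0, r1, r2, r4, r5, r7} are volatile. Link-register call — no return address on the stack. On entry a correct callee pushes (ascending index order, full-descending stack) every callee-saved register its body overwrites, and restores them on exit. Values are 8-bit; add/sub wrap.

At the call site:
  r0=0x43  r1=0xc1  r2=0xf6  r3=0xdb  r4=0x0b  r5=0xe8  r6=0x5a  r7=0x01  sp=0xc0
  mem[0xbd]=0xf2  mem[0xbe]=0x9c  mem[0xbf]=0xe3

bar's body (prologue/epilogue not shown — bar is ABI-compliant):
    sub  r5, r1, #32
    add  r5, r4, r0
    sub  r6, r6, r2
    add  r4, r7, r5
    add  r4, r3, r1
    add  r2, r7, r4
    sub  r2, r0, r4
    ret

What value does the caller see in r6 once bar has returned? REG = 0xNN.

REG = 0x5a

prologue: push r6 -> mem[0xbf]=0x5a, sp=0xbf
body[0] sub  r5, r1, #32 -> r5=0xa1
body[1] add  r5, r4, r0 -> r5=0x4e
body[2] sub  r6, r6, r2 -> r6=0x64
body[3] add  r4, r7, r5 -> r4=0x4f
body[4] add  r4, r3, r1 -> r4=0x9c
body[5] add  r2, r7, r4 -> r2=0x9d
body[6] sub  r2, r0, r4 -> r2=0xa7
epilogue: pop r6=0x5a, sp=0xc0
r6 is callee-saved -> restored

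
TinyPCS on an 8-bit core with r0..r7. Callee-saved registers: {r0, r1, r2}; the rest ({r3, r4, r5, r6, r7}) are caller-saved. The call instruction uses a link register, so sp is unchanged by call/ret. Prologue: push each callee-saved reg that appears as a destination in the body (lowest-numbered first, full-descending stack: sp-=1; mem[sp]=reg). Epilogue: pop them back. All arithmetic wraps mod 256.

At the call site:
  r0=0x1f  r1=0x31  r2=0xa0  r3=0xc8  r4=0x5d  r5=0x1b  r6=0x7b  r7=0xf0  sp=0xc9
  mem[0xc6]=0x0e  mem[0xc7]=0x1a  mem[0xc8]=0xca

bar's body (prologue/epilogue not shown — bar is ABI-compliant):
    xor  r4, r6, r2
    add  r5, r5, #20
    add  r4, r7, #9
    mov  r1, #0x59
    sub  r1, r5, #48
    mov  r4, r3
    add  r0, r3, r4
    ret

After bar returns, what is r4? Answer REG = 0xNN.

prologue: push r0 → mem[0xc8]=0x1f, sp=0xc8
prologue: push r1 → mem[0xc7]=0x31, sp=0xc7
body[0] xor  r4, r6, r2 → r4=0xdb
body[1] add  r5, r5, #20 → r5=0x2f
body[2] add  r4, r7, #9 → r4=0xf9
body[3] mov  r1, #0x59 → r1=0x59
body[4] sub  r1, r5, #48 → r1=0xff
body[5] mov  r4, r3 → r4=0xc8
body[6] add  r0, r3, r4 → r0=0x90
epilogue: pop r1=0x31, sp=0xc8
epilogue: pop r0=0x1f, sp=0xc9
r4 is caller-saved → body value

REG = 0xc8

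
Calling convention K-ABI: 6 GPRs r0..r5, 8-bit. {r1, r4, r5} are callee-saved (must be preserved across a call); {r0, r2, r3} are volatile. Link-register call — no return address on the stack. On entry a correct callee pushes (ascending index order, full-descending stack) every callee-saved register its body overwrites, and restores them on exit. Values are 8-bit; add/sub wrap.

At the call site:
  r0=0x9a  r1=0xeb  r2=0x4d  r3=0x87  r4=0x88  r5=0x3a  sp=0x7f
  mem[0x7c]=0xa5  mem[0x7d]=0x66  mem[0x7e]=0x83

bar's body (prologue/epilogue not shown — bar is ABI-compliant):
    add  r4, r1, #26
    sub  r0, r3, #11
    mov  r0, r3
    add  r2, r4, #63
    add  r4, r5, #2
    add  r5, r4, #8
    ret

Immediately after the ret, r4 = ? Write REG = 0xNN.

prologue: push r4 → mem[0x7e]=0x88, sp=0x7e
prologue: push r5 → mem[0x7d]=0x3a, sp=0x7d
body[0] add  r4, r1, #26 → r4=0x05
body[1] sub  r0, r3, #11 → r0=0x7c
body[2] mov  r0, r3 → r0=0x87
body[3] add  r2, r4, #63 → r2=0x44
body[4] add  r4, r5, #2 → r4=0x3c
body[5] add  r5, r4, #8 → r5=0x44
epilogue: pop r5=0x3a, sp=0x7e
epilogue: pop r4=0x88, sp=0x7f
r4 is callee-saved → restored

REG = 0x88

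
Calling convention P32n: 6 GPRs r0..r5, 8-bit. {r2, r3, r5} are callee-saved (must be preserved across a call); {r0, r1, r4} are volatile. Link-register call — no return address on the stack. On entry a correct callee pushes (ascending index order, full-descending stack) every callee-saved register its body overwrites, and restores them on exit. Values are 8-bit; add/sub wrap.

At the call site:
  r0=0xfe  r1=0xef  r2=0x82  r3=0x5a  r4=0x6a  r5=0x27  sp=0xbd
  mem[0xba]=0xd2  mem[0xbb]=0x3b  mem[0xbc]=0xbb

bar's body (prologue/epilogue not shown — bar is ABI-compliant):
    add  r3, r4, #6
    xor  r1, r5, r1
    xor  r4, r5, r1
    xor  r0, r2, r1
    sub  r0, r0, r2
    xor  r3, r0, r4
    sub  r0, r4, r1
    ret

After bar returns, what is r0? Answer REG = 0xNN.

REG = 0x27

prologue: push r3 → mem[0xbc]=0x5a, sp=0xbc
body[0] add  r3, r4, #6 → r3=0x70
body[1] xor  r1, r5, r1 → r1=0xc8
body[2] xor  r4, r5, r1 → r4=0xef
body[3] xor  r0, r2, r1 → r0=0x4a
body[4] sub  r0, r0, r2 → r0=0xc8
body[5] xor  r3, r0, r4 → r3=0x27
body[6] sub  r0, r4, r1 → r0=0x27
epilogue: pop r3=0x5a, sp=0xbd
r0 is caller-saved → body value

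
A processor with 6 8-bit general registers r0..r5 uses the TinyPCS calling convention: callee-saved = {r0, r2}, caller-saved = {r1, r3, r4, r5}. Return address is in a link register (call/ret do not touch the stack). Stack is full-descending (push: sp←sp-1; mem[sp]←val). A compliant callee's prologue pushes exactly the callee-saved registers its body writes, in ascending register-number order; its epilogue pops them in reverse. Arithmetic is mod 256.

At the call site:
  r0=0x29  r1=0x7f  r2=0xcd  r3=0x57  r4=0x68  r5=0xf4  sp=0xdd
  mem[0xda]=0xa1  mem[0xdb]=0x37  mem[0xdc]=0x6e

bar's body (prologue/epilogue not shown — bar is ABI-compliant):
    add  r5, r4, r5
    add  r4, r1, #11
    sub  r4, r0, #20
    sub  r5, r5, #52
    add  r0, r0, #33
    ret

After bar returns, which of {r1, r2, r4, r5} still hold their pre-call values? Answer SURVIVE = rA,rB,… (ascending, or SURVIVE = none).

prologue: push r0 → mem[0xdc]=0x29, sp=0xdc
body[0] add  r5, r4, r5 → r5=0x5c
body[1] add  r4, r1, #11 → r4=0x8a
body[2] sub  r4, r0, #20 → r4=0x15
body[3] sub  r5, r5, #52 → r5=0x28
body[4] add  r0, r0, #33 → r0=0x4a
epilogue: pop r0=0x29, sp=0xdd
r1: caller-saved, written=False
r2: callee-saved, written=False
r4: caller-saved, written=True
r5: caller-saved, written=True

SURVIVE = r1,r2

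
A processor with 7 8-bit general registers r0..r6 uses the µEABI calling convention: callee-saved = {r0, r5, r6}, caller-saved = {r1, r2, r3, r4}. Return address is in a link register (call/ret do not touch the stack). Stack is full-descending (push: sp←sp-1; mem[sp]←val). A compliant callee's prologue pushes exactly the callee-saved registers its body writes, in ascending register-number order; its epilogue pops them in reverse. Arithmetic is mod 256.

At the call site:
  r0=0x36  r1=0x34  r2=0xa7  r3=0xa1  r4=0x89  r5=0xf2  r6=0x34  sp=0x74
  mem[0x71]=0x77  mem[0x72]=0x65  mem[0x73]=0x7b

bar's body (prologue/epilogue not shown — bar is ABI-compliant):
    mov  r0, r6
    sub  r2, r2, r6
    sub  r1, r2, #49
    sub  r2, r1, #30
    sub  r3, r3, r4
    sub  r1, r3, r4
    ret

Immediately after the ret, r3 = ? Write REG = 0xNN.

prologue: push r0 → mem[0x73]=0x36, sp=0x73
body[0] mov  r0, r6 → r0=0x34
body[1] sub  r2, r2, r6 → r2=0x73
body[2] sub  r1, r2, #49 → r1=0x42
body[3] sub  r2, r1, #30 → r2=0x24
body[4] sub  r3, r3, r4 → r3=0x18
body[5] sub  r1, r3, r4 → r1=0x8f
epilogue: pop r0=0x36, sp=0x74
r3 is caller-saved → body value

REG = 0x18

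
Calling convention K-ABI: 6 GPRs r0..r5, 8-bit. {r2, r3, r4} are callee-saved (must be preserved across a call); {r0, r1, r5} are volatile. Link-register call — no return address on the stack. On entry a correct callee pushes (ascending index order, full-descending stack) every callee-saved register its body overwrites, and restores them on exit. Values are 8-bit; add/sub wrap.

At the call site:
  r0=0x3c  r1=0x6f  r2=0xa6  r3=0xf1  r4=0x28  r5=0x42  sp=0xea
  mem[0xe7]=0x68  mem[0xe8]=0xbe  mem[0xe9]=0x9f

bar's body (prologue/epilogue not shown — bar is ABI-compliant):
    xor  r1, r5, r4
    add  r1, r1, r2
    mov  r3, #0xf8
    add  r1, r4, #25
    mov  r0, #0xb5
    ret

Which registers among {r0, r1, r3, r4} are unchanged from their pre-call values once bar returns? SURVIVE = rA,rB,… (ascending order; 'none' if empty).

prologue: push r3 → mem[0xe9]=0xf1, sp=0xe9
body[0] xor  r1, r5, r4 → r1=0x6a
body[1] add  r1, r1, r2 → r1=0x10
body[2] mov  r3, #0xf8 → r3=0xf8
body[3] add  r1, r4, #25 → r1=0x41
body[4] mov  r0, #0xb5 → r0=0xb5
epilogue: pop r3=0xf1, sp=0xea
r0: caller-saved, written=True
r1: caller-saved, written=True
r3: callee-saved, written=True
r4: callee-saved, written=False

SURVIVE = r3,r4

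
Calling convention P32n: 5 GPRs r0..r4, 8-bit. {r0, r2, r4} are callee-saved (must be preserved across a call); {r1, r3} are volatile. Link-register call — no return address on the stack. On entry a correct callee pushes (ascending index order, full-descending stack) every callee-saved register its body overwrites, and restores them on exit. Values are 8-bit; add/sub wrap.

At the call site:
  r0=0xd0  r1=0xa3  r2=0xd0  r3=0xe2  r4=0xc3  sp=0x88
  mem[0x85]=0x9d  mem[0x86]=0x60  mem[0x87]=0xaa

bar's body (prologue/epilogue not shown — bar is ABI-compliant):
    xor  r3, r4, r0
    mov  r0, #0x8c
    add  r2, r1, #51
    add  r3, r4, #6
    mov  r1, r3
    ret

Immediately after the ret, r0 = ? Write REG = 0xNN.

REG = 0xd0

prologue: push r0 -> mem[0x87]=0xd0, sp=0x87
prologue: push r2 -> mem[0x86]=0xd0, sp=0x86
body[0] xor  r3, r4, r0 -> r3=0x13
body[1] mov  r0, #0x8c -> r0=0x8c
body[2] add  r2, r1, #51 -> r2=0xd6
body[3] add  r3, r4, #6 -> r3=0xc9
body[4] mov  r1, r3 -> r1=0xc9
epilogue: pop r2=0xd0, sp=0x87
epilogue: pop r0=0xd0, sp=0x88
r0 is callee-saved -> restored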